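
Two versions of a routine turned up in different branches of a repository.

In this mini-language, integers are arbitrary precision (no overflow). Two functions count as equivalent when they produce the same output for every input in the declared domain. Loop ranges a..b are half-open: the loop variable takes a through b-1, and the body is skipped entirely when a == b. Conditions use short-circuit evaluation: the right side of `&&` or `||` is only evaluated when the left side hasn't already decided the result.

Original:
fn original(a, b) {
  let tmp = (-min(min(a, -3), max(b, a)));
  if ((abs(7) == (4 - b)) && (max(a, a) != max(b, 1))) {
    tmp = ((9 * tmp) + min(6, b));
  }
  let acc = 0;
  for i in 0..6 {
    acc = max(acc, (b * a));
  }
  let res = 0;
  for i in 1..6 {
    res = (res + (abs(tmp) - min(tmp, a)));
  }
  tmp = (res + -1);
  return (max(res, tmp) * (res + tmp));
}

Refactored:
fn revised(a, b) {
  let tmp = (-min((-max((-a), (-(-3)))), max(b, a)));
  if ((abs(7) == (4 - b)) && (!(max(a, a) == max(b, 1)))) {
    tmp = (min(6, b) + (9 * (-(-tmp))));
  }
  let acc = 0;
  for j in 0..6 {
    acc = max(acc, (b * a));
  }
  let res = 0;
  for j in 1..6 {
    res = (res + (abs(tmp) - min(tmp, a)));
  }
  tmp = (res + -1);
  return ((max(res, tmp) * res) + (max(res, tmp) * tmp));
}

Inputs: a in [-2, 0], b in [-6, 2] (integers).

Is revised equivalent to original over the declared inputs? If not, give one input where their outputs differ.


The two versions differ — the changes include local variable names differ; and comparison usage differs; and arithmetic usage differs; and min/max/abs usage differs; and boolean connective usage differs.
One worked example (a=0, b=-3) — original: tmp=3, then ((abs(7) == (4 - b)) && (max(a, a) != max(b, 1))) is true, then tmp=24, then acc=0, then (i=0), then acc=0, then (i=1), then acc=0, then (i=2), then acc=0, then (i=3), then acc=0, then (i=4), then acc=0, then (i=5), then acc=0, then res=0, then (i=1), then res=24, then (i=2), then res=48, then (i=3), then res=72, then (i=4), then res=96, then (i=5), then res=120, then tmp=119, then returns 28680; revised: tmp=3, then ((abs(7) == (4 - b)) && (!(max(a, a) == max(b, 1)))) is true, then tmp=24, then acc=0, then (j=0), then acc=0, then (j=1), then acc=0, then (j=2), then acc=0, then (j=3), then acc=0, then (j=4), then acc=0, then (j=5), then acc=0, then res=0, then (j=1), then res=24, then (j=2), then res=48, then (j=3), then res=72, then (j=4), then res=96, then (j=5), then res=120, then tmp=119, then returns 28680; agreement on 28680.
An exhaustive pass over the 27 declared inputs shows identical outputs.
verdict: equivalent


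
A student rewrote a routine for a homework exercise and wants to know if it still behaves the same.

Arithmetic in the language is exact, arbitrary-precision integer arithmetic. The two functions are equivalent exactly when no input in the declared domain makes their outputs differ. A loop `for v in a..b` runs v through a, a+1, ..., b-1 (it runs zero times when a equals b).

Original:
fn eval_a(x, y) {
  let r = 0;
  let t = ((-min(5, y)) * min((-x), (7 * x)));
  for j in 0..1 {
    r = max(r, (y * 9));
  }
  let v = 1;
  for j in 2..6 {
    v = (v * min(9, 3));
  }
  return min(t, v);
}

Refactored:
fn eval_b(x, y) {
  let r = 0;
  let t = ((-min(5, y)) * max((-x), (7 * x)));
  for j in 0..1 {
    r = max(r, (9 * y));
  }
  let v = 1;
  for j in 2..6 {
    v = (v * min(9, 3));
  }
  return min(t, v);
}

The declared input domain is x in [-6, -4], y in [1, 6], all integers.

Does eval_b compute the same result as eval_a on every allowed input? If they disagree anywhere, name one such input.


There is a counterexample at x=-6, y=1: 42 on one side, -6 on the other.
eval_a: r = 0; t = 42; [j=0]; r = 9; v = 1; [j=2]; v = 3; [j=3]; v = 9; [j=4]; v = 27; [j=5]; v = 81; return 42
eval_b: r = 0; t = -6; [j=0]; r = 9; v = 1; [j=2]; v = 3; [j=3]; v = 9; [j=4]; v = 27; [j=5]; v = 81; return -6
verdict: not equivalent; witness: x=-6, y=1


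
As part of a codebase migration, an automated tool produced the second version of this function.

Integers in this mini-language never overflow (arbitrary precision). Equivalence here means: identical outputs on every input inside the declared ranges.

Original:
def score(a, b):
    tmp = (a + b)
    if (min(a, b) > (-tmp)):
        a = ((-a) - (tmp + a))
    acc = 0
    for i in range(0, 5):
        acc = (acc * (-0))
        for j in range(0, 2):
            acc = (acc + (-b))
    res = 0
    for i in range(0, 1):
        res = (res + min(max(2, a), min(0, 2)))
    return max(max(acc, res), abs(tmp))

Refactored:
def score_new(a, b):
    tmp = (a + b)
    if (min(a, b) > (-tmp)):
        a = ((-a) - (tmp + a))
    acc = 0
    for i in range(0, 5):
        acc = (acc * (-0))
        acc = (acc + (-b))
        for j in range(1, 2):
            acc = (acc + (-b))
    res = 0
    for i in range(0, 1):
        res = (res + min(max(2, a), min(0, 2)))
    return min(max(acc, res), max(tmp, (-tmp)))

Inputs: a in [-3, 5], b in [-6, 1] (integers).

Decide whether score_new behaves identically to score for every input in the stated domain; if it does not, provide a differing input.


The rewrite breaks on a=-3, b=-6, where the results are 12 and 9.
score: tmp=-9, then (min(a, b) > (-tmp)) is false, then acc=0, then (i=0), then acc=0, then (j=0), then acc=6, then (j=1), then acc=12, then (i=1), then acc=0, then (j=0), then acc=6, then (j=1), then acc=12, then (i=2), then acc=0, then (j=0), then acc=6, then (j=1), then acc=12, then (i=3), then acc=0, then (j=0), then acc=6, then (j=1), then acc=12, then (i=4), then acc=0, then (j=0), then acc=6, then (j=1), then acc=12, then res=0, then (i=0), then res=0, then returns 12
score_new: tmp=-9, then (min(a, b) > (-tmp)) is false, then acc=0, then (i=0), then acc=0, then acc=6, then (j=1), then acc=12, then (i=1), then acc=0, then acc=6, then (j=1), then acc=12, then (i=2), then acc=0, then acc=6, then (j=1), then acc=12, then (i=3), then acc=0, then acc=6, then (j=1), then acc=12, then (i=4), then acc=0, then acc=6, then (j=1), then acc=12, then res=0, then (i=0), then res=0, then returns 9
verdict: not equivalent; witness: a=-3, b=-6


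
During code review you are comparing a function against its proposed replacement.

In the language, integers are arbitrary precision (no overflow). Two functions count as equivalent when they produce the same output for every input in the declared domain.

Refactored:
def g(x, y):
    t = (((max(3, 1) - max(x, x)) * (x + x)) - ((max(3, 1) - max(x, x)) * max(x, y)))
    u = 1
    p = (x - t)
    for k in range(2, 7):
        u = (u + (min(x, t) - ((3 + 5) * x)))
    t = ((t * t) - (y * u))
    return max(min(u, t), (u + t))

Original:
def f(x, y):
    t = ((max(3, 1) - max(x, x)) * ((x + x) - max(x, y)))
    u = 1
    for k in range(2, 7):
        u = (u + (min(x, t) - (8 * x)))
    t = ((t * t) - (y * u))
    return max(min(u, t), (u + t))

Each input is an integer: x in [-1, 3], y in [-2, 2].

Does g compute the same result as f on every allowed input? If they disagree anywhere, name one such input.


Side by side, the visible changes include: statement counts differ, plus arithmetic usage differs, plus min/max/abs usage differs, plus constant usage differs, plus local variable names differ.
As a probe, take x=3, y=-2: f runs t becomes 0; next u becomes 1; next at k=2:; next u becomes -23; next at k=3:; next u becomes -47; next at k=4:; next u becomes -71; next at k=5:; next u becomes -95; next at k=6:; next u becomes -119; next t becomes -238; next final value -238; g runs t becomes 0; next u becomes 1; next p becomes 3; next at k=2:; next u becomes -23; next at k=3:; next u becomes -47; next at k=4:; next u becomes -71; next at k=5:; next u becomes -95; next at k=6:; next u becomes -119; next t becomes -238; next final value -238; both end at -238.
Every one of the 25 inputs gives matching results.
verdict: equivalent


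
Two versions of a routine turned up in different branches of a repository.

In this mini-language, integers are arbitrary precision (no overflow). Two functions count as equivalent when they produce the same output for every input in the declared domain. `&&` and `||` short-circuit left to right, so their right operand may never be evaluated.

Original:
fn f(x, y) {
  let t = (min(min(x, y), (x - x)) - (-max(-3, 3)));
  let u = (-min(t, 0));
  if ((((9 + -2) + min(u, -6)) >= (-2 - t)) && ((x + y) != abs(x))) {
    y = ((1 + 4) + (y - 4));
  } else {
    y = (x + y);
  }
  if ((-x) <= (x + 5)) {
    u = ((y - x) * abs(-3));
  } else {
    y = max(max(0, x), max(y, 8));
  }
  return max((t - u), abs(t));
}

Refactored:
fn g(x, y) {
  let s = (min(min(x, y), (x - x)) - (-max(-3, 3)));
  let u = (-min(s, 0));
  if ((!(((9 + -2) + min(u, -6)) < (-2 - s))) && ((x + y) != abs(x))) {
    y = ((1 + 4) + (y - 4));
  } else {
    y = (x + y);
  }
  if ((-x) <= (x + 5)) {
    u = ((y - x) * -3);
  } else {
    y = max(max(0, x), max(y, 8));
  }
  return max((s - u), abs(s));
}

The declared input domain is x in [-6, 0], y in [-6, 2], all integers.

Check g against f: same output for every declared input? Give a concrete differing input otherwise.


Run the pair on x=-2, y=-6.
f: t becomes -3; next u becomes 3; next ((((9 + -2) + min(u, -6)) >= (-2 - t)) && ((x + y) != abs(x))) evaluates to true; next y becomes -5; next ((-x) <= (x + 5)) evaluates to true; next u becomes -9; next final value 6
g: s becomes -3; next u becomes 3; next ((!(((9 + -2) + min(u, -6)) < (-2 - s))) && ((x + y) != abs(x))) evaluates to true; next y becomes -5; next ((-x) <= (x + 5)) evaluates to true; next u becomes 9; next final value 3
6 vs 3 — the two versions disagree here.
verdict: not equivalent; witness: x=-2, y=-6


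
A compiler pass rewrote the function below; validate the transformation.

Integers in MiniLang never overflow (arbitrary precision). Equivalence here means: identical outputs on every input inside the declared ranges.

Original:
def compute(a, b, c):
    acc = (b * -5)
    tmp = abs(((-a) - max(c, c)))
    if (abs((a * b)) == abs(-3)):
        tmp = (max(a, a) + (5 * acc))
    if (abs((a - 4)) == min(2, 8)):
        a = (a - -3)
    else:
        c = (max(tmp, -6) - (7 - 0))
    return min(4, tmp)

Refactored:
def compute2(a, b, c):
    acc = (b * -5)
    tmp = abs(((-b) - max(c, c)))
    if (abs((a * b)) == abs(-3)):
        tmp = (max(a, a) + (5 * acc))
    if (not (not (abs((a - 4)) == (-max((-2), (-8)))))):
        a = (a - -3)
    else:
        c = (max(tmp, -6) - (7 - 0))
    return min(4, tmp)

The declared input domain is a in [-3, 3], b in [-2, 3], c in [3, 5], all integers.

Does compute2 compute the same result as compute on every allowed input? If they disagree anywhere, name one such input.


Consider the input a=-3, b=-2, c=3.
compute: acc=10, then tmp=0, then (abs((a * b)) == abs(-3)) is false, then (abs((a - 4)) == min(2, 8)) is false, then c=-7, then returns 0
compute2: acc=10, then tmp=1, then (abs((a * b)) == abs(-3)) is false, then (not (not (abs((a - 4)) == (-max((-2), (-8)))))) is false, then c=-6, then returns 1
0 and 1 differ, so these are not the same function on this domain.
verdict: not equivalent; witness: a=-3, b=-2, c=3


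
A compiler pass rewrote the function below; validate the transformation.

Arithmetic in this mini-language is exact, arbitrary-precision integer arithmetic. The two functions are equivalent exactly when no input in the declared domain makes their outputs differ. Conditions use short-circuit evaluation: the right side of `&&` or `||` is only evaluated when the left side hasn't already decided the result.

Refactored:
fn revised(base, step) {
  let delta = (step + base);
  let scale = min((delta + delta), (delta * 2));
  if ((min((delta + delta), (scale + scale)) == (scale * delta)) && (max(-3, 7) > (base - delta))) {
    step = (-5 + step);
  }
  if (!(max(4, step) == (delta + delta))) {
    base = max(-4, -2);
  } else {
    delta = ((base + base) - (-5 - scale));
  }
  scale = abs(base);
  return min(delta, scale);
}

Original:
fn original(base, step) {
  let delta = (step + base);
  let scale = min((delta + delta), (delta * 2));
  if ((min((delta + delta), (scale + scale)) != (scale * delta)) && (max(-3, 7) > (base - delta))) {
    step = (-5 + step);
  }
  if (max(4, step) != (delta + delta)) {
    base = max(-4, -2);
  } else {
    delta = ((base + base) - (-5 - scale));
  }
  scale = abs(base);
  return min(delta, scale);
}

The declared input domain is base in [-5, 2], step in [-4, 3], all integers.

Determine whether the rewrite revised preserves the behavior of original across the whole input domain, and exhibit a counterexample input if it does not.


The edit looks behavioral (`(min((delta + delta), (scale + scale)) != (scale * delta))` became `(min((delta + delta), (scale + scale)) == (scale * delta))`), but over these ranges it never changes the outcome.
As a probe, take base=-3, step=-3: original runs delta = -6; scale = -12; ((min((delta + delta), (scale + scale)) != (scale * delta)) && (max(-3, 7) > (base - delta))) -> true; step = -8; (max(4, step) != (delta + delta)) -> true; base = -2; scale = 2; return -6; revised runs delta = -6; scale = -12; ((min((delta + delta), (scale + scale)) == (scale * delta)) && (max(-3, 7) > (base - delta))) -> false; (!(max(4, step) == (delta + delta))) -> true; base = -2; scale = 2; return -6; both end at -6.
Checked all 64 inputs in the declared domain: the outputs agree on every one.
verdict: equivalent


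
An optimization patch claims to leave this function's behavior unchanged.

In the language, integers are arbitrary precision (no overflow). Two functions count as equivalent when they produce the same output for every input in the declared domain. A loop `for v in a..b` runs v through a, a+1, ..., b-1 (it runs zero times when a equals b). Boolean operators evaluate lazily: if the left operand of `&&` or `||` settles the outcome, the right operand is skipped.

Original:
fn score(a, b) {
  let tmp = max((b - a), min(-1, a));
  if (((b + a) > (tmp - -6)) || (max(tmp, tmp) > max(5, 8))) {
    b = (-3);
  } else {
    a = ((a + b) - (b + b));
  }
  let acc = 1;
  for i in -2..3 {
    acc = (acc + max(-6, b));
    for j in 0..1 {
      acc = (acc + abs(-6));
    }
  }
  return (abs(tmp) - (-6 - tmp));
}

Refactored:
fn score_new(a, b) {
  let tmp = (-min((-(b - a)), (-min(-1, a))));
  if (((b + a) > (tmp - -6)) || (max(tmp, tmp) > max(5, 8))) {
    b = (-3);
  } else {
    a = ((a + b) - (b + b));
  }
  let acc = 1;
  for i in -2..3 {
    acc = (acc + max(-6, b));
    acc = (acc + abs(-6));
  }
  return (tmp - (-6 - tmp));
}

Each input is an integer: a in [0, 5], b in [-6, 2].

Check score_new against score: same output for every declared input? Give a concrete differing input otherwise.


Take a=0, b=-6.
score: tmp becomes -1; next (((b + a) > (tmp - -6)) || (max(tmp, tmp) > max(5, 8))) evaluates to false; next a becomes 6; next acc becomes 1; next at i=-2:; next acc becomes -5; next at j=0:; next acc becomes 1; next at i=-1:; next acc becomes -5; next at j=0:; next acc becomes 1; next at i=0:; next acc becomes -5; next at j=0:; next acc becomes 1; next at i=1:; next acc becomes -5; next at j=0:; next acc becomes 1; next at i=2:; next acc becomes -5; next at j=0:; next acc becomes 1; next final value 6
score_new: tmp becomes -1; next (((b + a) > (tmp - -6)) || (max(tmp, tmp) > max(5, 8))) evaluates to false; next a becomes 6; next acc becomes 1; next at i=-2:; next acc becomes -5; next acc becomes 1; next at i=-1:; next acc becomes -5; next acc becomes 1; next at i=0:; next acc becomes -5; next acc becomes 1; next at i=1:; next acc becomes -5; next acc becomes 1; next at i=2:; next acc becomes -5; next acc becomes 1; next final value 4
6 != 4, so the rewrite changes behavior.
verdict: not equivalent; witness: a=0, b=-6


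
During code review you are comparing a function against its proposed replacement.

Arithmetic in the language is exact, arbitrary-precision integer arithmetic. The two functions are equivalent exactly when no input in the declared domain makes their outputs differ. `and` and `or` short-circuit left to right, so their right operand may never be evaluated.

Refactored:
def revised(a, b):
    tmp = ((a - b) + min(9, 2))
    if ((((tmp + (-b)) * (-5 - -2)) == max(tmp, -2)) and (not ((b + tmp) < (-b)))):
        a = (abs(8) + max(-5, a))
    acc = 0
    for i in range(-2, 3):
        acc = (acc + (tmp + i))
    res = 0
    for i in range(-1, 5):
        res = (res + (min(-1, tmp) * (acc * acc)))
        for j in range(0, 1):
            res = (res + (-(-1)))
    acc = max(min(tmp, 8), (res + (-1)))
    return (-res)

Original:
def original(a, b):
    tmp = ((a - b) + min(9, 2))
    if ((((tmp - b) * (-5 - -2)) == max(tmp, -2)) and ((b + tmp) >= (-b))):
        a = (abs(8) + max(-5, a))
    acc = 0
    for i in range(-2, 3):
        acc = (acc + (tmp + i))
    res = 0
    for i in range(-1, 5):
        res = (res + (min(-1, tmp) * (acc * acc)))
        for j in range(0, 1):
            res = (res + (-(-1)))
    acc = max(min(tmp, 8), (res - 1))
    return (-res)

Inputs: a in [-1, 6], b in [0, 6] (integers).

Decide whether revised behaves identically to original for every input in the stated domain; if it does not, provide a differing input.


This is a faithful refactor — arithmetic usage differs; also boolean connective usage differs; also comparison usage differs, but the computed results match everywhere.
As a probe, take a=5, b=4: original runs tmp := 3 | ((((tmp - b) * (-5 - -2)) == max(tmp, -2)) and ((b + tmp) >= (-b))): true | a := 13 | acc := 0 | iter i=-2: | acc := 1 | iter i=-1: | acc := 3 | iter i=0: | acc := 6 | iter i=1: | acc := 10 | iter i=2: | acc := 15 | res := 0 | iter i=-1: | res := -225 | iter j=0: | res := -224 | iter i=0: | res := -449 | iter j=0: | res := -448 | iter i=1: | res := -673 | iter j=0: | res := -672 | iter i=2: | res := -897 | iter j=0: | res := -896 | iter i=3: | res := -1121 | iter j=0: | res := -1120 | iter i=4: | res := -1345 | iter j=0: | res := -1344 | acc := 3 | result 1344; revised runs tmp := 3 | ((((tmp + (-b)) * (-5 - -2)) == max(tmp, -2)) and (not ((b + tmp) < (-b)))): true | a := 13 | acc := 0 | iter i=-2: | acc := 1 | iter i=-1: | acc := 3 | iter i=0: | acc := 6 | iter i=1: | acc := 10 | iter i=2: | acc := 15 | res := 0 | iter i=-1: | res := -225 | iter j=0: | res := -224 | iter i=0: | res := -449 | iter j=0: | res := -448 | iter i=1: | res := -673 | iter j=0: | res := -672 | iter i=2: | res := -897 | iter j=0: | res := -896 | iter i=3: | res := -1121 | iter j=0: | res := -1120 | iter i=4: | res := -1345 | iter j=0: | res := -1344 | acc := 3 | result 1344; both end at 1344.
Sweeping the whole domain (56 inputs) finds no disagreement.
verdict: equivalent


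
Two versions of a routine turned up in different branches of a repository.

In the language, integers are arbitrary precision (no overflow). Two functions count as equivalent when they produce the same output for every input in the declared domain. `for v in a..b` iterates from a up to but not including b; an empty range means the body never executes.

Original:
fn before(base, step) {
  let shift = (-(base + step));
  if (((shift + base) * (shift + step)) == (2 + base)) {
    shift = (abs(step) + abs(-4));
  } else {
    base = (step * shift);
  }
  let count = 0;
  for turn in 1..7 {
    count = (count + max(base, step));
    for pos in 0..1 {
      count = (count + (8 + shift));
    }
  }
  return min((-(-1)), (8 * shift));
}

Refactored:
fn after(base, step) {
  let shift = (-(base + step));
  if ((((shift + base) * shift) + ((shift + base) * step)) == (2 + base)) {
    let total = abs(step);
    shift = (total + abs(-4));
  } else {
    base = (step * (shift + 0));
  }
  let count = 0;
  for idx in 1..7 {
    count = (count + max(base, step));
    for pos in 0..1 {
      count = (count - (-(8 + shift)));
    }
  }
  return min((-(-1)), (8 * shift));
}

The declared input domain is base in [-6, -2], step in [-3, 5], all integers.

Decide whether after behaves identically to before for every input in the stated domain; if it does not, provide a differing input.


Side by side, the visible changes include: statement counts differ; and arithmetic usage differs; and constant usage differs; and local variable names differ.
As a probe, take base=-3, step=-3: before runs shift=6, then (((shift + base) * (shift + step)) == (2 + base)) is false, then base=-18, then count=0, then (turn=1), then count=-3, then (pos=0), then count=11, then (turn=2), then count=8, then (pos=0), then count=22, then (turn=3), then count=19, then (pos=0), then count=33, then (turn=4), then count=30, then (pos=0), then count=44, then (turn=5), then count=41, then (pos=0), then count=55, then (turn=6), then count=52, then (pos=0), then count=66, then returns 1; after runs shift=6, then ((((shift + base) * shift) + ((shift + base) * step)) == (2 + base)) is false, then base=-18, then count=0, then (idx=1), then count=-3, then (pos=0), then count=11, then (idx=2), then count=8, then (pos=0), then count=22, then (idx=3), then count=19, then (pos=0), then count=33, then (idx=4), then count=30, then (pos=0), then count=44, then (idx=5), then count=41, then (pos=0), then count=55, then (idx=6), then count=52, then (pos=0), then count=66, then returns 1; both end at 1.
An exhaustive pass over the 45 declared inputs shows identical outputs.
verdict: equivalent


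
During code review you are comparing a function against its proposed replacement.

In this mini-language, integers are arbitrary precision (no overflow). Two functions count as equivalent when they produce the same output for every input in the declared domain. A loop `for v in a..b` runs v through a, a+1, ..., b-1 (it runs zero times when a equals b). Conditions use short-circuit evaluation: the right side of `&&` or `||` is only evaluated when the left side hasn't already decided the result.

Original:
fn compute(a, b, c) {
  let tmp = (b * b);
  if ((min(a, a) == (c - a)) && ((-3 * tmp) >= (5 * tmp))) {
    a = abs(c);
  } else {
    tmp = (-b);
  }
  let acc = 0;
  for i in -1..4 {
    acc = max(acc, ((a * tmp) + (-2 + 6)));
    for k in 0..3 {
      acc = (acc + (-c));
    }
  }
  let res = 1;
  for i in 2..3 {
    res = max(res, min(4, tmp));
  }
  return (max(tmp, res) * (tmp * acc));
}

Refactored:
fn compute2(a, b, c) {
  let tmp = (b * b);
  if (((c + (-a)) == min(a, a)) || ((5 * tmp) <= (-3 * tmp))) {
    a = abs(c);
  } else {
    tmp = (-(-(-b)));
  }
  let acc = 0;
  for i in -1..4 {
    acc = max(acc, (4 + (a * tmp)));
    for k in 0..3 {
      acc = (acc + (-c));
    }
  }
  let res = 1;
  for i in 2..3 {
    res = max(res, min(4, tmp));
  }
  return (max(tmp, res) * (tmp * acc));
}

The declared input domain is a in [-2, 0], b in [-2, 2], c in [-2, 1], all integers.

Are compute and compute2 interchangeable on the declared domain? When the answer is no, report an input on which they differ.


These are not equivalent — on a=-1, b=-2, c=-2 the outputs split (128 vs 672).
compute: tmp = 4; ((min(a, a) == (c - a)) && ((-3 * tmp) >= (5 * tmp))) -> false; tmp = 2; acc = 0; [i=-1]; acc = 2; [k=0]; acc = 4; [k=1]; acc = 6; [k=2]; acc = 8; [i=0]; acc = 8; [k=0]; acc = 10; [k=1]; acc = 12; [k=2]; acc = 14; [i=1]; acc = 14; [k=0]; acc = 16; [k=1]; acc = 18; [k=2]; acc = 20; [i=2]; acc = 20; [k=0]; acc = 22; [k=1]; acc = 24; [k=2]; acc = 26; [i=3]; acc = 26; [k=0]; acc = 28; [k=1]; acc = 30; [k=2]; acc = 32; res = 1; [i=2]; res = 2; return 128
compute2: tmp = 4; (((c + (-a)) == min(a, a)) || ((5 * tmp) <= (-3 * tmp))) -> true; a = 2; acc = 0; [i=-1]; acc = 12; [k=0]; acc = 14; [k=1]; acc = 16; [k=2]; acc = 18; [i=0]; acc = 18; [k=0]; acc = 20; [k=1]; acc = 22; [k=2]; acc = 24; [i=1]; acc = 24; [k=0]; acc = 26; [k=1]; acc = 28; [k=2]; acc = 30; [i=2]; acc = 30; [k=0]; acc = 32; [k=1]; acc = 34; [k=2]; acc = 36; [i=3]; acc = 36; [k=0]; acc = 38; [k=1]; acc = 40; [k=2]; acc = 42; res = 1; [i=2]; res = 4; return 672
verdict: not equivalent; witness: a=-1, b=-2, c=-2


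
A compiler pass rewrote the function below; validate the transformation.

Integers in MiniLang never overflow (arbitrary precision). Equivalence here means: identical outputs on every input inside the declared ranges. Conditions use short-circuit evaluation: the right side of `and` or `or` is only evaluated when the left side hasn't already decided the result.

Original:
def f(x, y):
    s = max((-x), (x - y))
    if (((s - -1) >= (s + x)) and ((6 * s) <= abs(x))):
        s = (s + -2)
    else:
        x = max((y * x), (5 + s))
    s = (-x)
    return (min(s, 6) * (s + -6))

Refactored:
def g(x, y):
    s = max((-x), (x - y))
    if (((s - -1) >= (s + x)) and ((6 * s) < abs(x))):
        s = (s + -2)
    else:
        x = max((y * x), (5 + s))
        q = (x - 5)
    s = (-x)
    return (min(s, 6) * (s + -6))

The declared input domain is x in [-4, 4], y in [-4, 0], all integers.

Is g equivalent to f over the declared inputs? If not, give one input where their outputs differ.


x=0, y=0 yields 0 from f but 55 from g.
verdict: not equivalent; witness: x=0, y=0


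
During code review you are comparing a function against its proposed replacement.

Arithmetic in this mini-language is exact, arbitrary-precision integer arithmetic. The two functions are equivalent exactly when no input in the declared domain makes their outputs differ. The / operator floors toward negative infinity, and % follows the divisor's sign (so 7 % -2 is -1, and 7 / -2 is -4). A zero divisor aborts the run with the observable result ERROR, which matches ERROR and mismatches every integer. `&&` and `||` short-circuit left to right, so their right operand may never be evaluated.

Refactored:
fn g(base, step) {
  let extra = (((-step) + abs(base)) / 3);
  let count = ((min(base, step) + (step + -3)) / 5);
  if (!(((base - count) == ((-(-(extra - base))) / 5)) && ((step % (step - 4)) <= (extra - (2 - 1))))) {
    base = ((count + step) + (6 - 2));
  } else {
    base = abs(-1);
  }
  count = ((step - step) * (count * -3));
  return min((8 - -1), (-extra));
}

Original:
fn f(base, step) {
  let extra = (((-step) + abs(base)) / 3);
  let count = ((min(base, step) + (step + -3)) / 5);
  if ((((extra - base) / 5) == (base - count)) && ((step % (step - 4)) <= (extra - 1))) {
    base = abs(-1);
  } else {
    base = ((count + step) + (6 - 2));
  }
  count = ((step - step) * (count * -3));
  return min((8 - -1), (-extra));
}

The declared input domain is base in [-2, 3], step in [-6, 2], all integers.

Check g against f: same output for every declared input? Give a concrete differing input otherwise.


Changes here: boolean connective usage differs; arithmetic usage differs; constant usage differs; the full 54-point sweep finds no disagreement.
verdict: equivalent


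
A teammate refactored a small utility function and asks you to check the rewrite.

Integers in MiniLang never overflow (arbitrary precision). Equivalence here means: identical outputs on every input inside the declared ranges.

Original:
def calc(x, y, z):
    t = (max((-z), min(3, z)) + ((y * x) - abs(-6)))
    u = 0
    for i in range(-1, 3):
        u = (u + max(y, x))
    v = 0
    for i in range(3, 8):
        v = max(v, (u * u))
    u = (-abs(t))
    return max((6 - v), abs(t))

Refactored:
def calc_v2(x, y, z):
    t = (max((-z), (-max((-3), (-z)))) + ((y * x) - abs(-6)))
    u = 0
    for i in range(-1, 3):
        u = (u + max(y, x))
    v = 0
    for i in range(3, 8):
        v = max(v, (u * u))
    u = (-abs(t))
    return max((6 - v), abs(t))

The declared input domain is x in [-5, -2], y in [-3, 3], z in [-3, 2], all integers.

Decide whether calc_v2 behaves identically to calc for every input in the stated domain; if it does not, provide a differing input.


Changes here: min/max/abs usage differs; the full 168-point sweep finds no disagreement.
verdict: equivalent


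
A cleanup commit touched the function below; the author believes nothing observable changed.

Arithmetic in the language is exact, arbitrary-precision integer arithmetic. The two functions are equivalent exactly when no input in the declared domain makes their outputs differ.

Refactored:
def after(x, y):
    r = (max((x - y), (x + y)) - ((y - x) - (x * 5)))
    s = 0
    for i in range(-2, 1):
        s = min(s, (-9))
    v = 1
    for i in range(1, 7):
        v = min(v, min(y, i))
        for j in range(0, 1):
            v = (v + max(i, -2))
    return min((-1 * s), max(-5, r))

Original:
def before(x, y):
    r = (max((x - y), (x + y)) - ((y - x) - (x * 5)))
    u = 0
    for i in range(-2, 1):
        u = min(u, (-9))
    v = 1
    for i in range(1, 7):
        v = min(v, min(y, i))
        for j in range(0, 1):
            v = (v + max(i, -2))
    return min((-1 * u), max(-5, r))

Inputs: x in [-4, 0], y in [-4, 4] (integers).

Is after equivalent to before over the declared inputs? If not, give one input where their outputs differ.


This is a faithful refactor — local variable names differ, but the computed results match everywhere.
One worked example (x=-3, y=-4) — before: r = -13; u = 0; [i=-2]; u = -9; [i=-1]; u = -9; [i=0]; u = -9; v = 1; [i=1]; v = -4; [j=0]; v = -3; [i=2]; v = -4; [j=0]; v = -2; [i=3]; v = -4; [j=0]; v = -1; [i=4]; v = -4; [j=0]; v = 0; [i=5]; v = -4; [j=0]; v = 1; [i=6]; v = -4; [j=0]; v = 2; return -5; after: r = -13; s = 0; [i=-2]; s = -9; [i=-1]; s = -9; [i=0]; s = -9; v = 1; [i=1]; v = -4; [j=0]; v = -3; [i=2]; v = -4; [j=0]; v = -2; [i=3]; v = -4; [j=0]; v = -1; [i=4]; v = -4; [j=0]; v = 0; [i=5]; v = -4; [j=0]; v = 1; [i=6]; v = -4; [j=0]; v = 2; return -5; agreement on -5.
Checked all 45 inputs in the declared domain: the outputs agree on every one.
verdict: equivalent


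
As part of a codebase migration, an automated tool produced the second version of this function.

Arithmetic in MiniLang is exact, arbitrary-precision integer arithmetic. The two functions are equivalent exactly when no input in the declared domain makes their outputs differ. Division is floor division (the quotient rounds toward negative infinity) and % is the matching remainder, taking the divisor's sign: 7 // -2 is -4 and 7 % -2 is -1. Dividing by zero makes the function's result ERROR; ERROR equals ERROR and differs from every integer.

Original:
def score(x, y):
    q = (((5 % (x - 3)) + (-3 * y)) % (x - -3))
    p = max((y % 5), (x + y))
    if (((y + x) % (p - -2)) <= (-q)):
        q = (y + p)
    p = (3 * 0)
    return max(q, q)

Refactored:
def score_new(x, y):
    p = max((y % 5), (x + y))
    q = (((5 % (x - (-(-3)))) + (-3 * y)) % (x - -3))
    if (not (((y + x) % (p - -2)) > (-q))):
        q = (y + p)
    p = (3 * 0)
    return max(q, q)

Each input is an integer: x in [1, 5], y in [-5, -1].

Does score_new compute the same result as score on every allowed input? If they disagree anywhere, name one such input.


The two are interchangeable: comparison usage differs, plus boolean connective usage differs, and every declared input agrees.
As a probe, take x=2, y=-1: score runs q becomes 3; next p becomes 4; next (((y + x) % (p - -2)) <= (-q)) evaluates to false; next p becomes 0; next final value 3; score_new runs p becomes 4; next q becomes 3; next (not (((y + x) % (p - -2)) > (-q))) evaluates to false; next p becomes 0; next final value 3; both end at 3.
Sweeping the whole domain (25 inputs) finds no disagreement.
verdict: equivalent


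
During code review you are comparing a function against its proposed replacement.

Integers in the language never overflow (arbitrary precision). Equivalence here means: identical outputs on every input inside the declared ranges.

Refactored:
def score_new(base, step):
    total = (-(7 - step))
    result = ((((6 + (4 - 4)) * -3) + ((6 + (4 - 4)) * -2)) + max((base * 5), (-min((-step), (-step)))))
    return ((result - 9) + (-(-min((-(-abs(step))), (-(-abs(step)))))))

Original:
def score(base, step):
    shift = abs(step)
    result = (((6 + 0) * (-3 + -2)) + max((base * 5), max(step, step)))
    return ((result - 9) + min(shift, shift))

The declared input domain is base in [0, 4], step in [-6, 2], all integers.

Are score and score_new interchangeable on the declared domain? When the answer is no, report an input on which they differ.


The two versions differ — the changes include local variable names differ, min/max/abs usage differs, arithmetic usage differs, constant usage differs.
Tracing base=3, step=-4: score: shift := 4 | result := -15 | result -20 | score_new: total := -11 | result := -15 | result -20 — matching result -20.
Sweeping the whole domain (45 inputs) finds no disagreement.
verdict: equivalent


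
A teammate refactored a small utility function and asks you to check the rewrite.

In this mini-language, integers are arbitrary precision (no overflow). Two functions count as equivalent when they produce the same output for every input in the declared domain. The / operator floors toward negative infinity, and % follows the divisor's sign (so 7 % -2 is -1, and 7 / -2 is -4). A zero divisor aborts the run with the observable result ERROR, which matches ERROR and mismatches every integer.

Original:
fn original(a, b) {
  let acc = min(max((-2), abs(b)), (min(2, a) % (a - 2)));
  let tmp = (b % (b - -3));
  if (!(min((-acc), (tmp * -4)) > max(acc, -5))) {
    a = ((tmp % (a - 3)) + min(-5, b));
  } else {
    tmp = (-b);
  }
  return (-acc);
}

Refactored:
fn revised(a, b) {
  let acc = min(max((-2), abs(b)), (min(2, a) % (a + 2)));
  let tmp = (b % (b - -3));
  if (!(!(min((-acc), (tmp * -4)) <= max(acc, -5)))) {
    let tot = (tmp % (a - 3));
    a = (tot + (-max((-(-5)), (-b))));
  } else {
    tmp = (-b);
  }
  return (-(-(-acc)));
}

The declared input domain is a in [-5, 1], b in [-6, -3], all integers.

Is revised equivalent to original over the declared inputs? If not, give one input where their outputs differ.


Input a=-5, b=-6: 5 from original versus 2 from revised.
verdict: not equivalent; witness: a=-5, b=-6


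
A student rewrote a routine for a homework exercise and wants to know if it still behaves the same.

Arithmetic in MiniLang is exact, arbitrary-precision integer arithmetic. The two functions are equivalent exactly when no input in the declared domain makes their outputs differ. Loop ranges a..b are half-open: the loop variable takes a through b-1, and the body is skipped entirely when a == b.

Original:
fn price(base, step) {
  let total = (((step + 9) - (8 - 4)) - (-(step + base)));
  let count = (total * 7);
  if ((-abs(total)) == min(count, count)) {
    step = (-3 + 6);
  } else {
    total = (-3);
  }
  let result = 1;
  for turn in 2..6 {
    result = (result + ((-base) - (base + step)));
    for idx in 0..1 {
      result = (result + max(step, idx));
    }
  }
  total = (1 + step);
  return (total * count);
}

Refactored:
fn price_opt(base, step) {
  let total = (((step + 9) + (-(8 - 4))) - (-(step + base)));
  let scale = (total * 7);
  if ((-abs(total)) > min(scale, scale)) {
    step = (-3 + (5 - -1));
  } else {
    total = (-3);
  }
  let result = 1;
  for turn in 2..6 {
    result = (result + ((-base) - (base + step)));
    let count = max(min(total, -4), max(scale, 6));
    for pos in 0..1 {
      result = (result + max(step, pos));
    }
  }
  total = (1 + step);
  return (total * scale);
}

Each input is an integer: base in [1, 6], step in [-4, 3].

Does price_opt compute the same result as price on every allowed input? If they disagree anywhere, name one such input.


Input base=1, step=-4: 42 from price versus -56 from price_opt.
verdict: not equivalent; witness: base=1, step=-4


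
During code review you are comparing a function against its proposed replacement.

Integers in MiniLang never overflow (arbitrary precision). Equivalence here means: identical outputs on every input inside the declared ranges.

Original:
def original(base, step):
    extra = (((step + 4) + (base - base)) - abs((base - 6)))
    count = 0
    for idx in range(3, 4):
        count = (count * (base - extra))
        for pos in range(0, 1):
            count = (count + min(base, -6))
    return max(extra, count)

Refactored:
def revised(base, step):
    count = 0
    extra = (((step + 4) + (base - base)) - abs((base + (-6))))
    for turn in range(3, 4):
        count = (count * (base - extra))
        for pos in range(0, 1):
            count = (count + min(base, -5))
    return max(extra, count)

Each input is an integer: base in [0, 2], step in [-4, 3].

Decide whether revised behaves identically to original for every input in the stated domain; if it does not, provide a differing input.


At base=0, step=-4: original gives -6, revised gives -5.
verdict: not equivalent; witness: base=0, step=-4


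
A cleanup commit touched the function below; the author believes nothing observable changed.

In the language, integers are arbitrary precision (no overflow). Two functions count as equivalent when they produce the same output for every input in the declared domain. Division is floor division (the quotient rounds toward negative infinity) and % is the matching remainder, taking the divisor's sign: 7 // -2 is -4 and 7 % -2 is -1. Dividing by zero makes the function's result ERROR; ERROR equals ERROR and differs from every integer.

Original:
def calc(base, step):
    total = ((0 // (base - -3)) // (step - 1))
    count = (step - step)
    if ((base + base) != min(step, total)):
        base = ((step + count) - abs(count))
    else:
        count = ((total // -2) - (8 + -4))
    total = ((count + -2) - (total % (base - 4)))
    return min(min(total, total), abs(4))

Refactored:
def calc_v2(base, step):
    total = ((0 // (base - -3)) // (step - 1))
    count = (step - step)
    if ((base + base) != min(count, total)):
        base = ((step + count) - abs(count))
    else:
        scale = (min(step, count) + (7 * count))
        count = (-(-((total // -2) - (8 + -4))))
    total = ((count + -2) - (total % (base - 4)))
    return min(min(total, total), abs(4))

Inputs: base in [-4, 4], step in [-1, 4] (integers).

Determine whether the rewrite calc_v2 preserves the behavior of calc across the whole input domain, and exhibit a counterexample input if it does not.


base=0, step=-1 yields -2 from calc but -6 from calc_v2.
verdict: not equivalent; witness: base=0, step=-1


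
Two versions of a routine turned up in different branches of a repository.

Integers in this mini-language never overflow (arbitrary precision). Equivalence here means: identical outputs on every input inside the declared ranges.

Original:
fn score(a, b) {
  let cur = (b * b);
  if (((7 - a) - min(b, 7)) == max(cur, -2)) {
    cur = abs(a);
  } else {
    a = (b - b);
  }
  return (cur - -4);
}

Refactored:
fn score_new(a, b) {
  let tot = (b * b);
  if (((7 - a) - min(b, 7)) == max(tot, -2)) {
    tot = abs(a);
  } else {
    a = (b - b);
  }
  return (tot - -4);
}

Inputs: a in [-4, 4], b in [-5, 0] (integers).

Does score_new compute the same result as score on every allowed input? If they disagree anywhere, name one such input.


Although local variable names differ, 54/54 inputs agree.
verdict: equivalent


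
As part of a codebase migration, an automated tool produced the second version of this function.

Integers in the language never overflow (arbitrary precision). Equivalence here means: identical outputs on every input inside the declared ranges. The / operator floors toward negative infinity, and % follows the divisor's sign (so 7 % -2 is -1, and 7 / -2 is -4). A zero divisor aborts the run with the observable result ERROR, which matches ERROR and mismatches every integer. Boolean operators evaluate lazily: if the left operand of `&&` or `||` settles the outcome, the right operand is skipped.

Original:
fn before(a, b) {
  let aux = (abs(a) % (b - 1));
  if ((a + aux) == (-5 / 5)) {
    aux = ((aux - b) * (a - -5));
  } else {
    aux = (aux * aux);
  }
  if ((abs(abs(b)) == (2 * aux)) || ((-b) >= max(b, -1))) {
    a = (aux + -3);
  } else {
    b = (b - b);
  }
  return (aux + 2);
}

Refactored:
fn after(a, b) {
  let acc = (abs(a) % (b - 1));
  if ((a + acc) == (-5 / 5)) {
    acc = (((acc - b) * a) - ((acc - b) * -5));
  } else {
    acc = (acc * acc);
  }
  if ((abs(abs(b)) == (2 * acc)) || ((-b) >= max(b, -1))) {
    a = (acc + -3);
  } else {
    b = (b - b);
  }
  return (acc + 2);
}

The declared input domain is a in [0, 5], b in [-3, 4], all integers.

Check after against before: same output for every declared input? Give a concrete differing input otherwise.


Reading the diff, among the changes: local variable names differ, plus arithmetic usage differs.
Tracing a=3, b=1: before: division by zero -> ERROR | after: division by zero -> ERROR — matching result ERROR.
An exhaustive pass over the 48 declared inputs shows identical outputs.
verdict: equivalent
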